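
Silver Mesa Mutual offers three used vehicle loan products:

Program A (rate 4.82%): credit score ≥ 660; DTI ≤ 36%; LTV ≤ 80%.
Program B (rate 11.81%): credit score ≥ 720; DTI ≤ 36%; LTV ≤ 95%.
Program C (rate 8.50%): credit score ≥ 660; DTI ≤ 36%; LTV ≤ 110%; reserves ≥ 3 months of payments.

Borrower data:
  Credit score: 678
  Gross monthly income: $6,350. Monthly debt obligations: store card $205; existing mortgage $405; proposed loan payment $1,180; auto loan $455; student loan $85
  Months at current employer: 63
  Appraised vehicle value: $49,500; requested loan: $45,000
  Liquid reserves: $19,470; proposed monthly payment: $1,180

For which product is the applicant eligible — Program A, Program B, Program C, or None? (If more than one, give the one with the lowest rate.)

Total debts = (205 + 405 + 1,180 + 455 + 85) = 2,330; DTI = 2,330/6,350 = 36.7%.
LTV = 45,000/49,500 = 90.9%.
Reserves = 19,470/1,180 = 16.5 months.
Program A: score 678 ≥ 660; DTI 36.7% > 36%; LTV 90.9% > 80% → does not qualify.
Program B: score 678 < 720; DTI 36.7% > 36%; LTV 90.9% ≤ 95% → does not qualify.
Program C: score 678 ≥ 660; DTI 36.7% > 36%; LTV 90.9% ≤ 110%; reserves 16.5 ≥ 3 mo → does not qualify.

None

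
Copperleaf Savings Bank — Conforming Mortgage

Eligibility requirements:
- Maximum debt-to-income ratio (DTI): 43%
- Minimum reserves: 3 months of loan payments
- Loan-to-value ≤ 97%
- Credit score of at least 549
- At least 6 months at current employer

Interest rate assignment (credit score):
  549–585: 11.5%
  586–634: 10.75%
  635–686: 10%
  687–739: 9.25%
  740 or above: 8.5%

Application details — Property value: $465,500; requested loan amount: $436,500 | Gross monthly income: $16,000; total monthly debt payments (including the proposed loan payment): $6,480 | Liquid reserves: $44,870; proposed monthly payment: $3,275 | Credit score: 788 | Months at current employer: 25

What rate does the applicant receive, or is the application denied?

Approved at 8.5%

Credit score 788 ≥ 549 (meets minimum)
LTV = 436,500/465,500 = 93.8% ≤ 97%
DTI = 6,480/16,000 = 40.5% ≤ 43%
Reserves = 44,870/3,275 = 13.7 months ≥ 3
Employment 25 ≥ 6 months
All requirements met. Score 788 falls in the 740 or above tier → 8.5%.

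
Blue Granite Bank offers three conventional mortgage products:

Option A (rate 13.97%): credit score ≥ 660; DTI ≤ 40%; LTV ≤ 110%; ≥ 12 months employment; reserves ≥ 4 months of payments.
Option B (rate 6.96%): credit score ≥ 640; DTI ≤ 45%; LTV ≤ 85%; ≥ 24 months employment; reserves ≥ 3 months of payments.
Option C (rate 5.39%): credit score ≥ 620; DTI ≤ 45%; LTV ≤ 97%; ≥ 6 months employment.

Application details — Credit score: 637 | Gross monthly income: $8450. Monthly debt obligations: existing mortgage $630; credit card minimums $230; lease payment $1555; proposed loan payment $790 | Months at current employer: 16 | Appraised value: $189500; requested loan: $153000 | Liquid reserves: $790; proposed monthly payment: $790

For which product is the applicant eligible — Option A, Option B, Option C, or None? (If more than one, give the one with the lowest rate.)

Total debts = (630 + 230 + 1,555 + 790) = 3,205; DTI = 3,205/8,450 = 37.9%.
LTV = 153,000/189,500 = 80.7%.
Reserves = 790/790 = 1.0 months.
Option A: score 637 < 660; DTI 37.9% ≤ 40%; LTV 80.7% ≤ 110%; employment 16 ≥ 12 mo; reserves 1.0 < 4 mo → does not qualify.
Option B: score 637 < 640; DTI 37.9% ≤ 45%; LTV 80.7% ≤ 85%; employment 16 < 24 mo; reserves 1.0 < 3 mo → does not qualify.
Option C: score 637 ≥ 620; DTI 37.9% ≤ 45%; LTV 80.7% ≤ 97%; employment 16 ≥ 6 mo → qualifies.

Option C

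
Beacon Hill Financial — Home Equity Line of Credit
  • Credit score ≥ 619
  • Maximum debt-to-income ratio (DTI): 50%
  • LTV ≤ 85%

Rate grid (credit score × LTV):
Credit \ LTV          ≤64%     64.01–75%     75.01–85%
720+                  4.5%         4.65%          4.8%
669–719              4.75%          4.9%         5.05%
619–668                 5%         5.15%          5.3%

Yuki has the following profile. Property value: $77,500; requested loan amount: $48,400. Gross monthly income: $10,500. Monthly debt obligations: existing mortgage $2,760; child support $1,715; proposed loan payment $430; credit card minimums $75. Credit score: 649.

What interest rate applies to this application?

5%

Credit score 649 ≥ 619; Total monthly debts = (2,760 + 1,715 + 430 + 75) = 4,980. DTI: 4,980 ÷ 10,500 = 47.4%, within the 50% cap
Loan-to-value = 48,400/77,500 = 62.5% — pass (85% max)
Credit 649 → row 619–668; LTV 62.5% → column ≤64%. Grid cell → 5%.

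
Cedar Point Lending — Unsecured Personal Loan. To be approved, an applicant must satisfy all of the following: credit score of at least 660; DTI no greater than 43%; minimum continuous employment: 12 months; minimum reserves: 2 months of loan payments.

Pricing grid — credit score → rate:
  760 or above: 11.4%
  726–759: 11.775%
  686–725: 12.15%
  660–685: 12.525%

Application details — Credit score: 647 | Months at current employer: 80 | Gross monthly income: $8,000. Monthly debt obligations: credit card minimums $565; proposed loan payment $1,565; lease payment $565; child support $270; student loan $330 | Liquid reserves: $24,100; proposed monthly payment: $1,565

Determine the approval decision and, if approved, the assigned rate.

Credit score 647 < 660 (below minimum)
Total monthly debts = (565 + 1,565 + 565 + 270 + 330) = 3,295. Debt-to-income = 3,295/8,000 = 41.2% — meets 43% limit
Liquid reserves cover 24,100/1,565 = 15.4 months — ≥ 2 required
Employment 80 ≥ 12 months
Not all requirements met → denied.

Denied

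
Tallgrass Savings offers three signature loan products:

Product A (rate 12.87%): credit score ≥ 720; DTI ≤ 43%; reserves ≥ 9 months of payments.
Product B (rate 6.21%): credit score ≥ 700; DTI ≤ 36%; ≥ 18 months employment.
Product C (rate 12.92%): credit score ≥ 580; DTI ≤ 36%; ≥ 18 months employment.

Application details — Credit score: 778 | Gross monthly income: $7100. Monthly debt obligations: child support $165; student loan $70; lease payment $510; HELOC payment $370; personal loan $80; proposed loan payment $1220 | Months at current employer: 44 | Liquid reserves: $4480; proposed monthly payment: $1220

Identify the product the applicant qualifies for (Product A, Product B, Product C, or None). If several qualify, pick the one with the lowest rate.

Product B

Total debts = (165 + 70 + 510 + 370 + 80 + 1,220) = 2,415; DTI = 2,415/7,100 = 34%.
Reserves = 4,480/1,220 = 3.7 months.
Product A: score 778 ≥ 720; DTI 34% ≤ 43%; reserves 3.7 < 9 mo → does not qualify.
Product B: score 778 ≥ 700; DTI 34% ≤ 36%; employment 44 ≥ 18 mo → qualifies.
Product C: score 778 ≥ 580; DTI 34% ≤ 36%; employment 44 ≥ 18 mo → qualifies.
Qualifying: Product B, Product C. Lowest rate is 6.21% → Product B.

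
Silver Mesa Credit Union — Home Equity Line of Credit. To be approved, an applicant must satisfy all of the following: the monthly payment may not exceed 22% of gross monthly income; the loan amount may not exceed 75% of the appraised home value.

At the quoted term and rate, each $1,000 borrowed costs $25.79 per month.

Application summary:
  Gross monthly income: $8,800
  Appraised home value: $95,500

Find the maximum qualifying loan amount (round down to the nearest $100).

$71,600

Payment cap: 22% × $8,800 = $1,936/month.
At $25.79 per $1,000, that supports 1,936/25.79 × 1,000 ≈ $75,067 → $75,000.
LTV cap: 75% × $95,500 = $71,625 → $71,600.
Binding constraint: loan-to-value.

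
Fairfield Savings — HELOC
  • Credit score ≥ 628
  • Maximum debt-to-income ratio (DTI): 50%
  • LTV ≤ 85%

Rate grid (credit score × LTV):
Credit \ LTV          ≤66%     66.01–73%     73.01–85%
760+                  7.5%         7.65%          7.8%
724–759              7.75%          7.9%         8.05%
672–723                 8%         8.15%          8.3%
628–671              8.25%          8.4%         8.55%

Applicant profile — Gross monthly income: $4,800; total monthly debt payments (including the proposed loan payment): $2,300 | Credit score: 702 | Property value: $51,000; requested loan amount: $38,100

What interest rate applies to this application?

Credit score 702 ≥ 628; Debt-to-income = 2,300/4,800 = 47.9% — meets 50% limit
LTV: 38,100 ÷ 51,000 = 74.7%, within 85% cap
Row: 702 falls in 672–723. Column: 74.7% falls in 73.01–85%. Rate = 8.3%.

8.3%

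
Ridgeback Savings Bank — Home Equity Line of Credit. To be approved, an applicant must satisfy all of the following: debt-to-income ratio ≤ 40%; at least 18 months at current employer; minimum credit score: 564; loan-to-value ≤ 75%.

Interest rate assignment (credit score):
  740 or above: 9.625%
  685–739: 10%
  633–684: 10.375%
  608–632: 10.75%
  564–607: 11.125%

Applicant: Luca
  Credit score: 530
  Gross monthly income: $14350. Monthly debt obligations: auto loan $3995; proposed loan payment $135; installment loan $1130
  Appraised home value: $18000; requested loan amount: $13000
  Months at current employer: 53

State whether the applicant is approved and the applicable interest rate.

Denied

Credit score 530 < 564 (below minimum)
Total monthly debts = (3,995 + 135 + 1,130) = 5,260. Debt-to-income = 5,260/14,350 = 36.7% — meets 40% limit
Employment 53 ≥ 18 months
LTV = 13,000/18,000 = 72.2% ≤ 75%
Not all requirements met → denied.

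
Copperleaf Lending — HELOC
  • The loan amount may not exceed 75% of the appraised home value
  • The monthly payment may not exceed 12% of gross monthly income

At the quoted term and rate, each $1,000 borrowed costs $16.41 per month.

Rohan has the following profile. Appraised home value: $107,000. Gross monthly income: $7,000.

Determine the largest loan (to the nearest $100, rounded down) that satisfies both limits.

$51,100

Payment cap: 12% × $7,000 = $840/month.
At $16.41 per $1,000, that supports 840/16.41 × 1,000 ≈ $51,188 → $51,100.
LTV cap: 75% × $107,000 = $80,250 → $80,200.
Binding constraint: payment-to-income.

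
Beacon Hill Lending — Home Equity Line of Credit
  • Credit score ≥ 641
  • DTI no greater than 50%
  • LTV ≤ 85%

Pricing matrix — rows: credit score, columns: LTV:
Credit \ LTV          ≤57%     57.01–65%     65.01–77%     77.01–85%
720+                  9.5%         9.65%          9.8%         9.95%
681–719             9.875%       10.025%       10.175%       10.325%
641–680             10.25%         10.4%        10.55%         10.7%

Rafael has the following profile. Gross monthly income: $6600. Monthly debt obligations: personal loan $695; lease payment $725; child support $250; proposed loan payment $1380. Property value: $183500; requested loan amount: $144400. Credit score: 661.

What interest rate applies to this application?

Credit score 661 ≥ 641; Total monthly debts = (695 + 725 + 250 + 1,380) = 3,050. DTI: 3,050 ÷ 6,600 = 46.2%, within the 50% cap
LTV = 144,400/183,500 = 78.7% ≤ 85%
Credit 661 → row 641–680; LTV 78.7% → column 77.01–85%. Grid cell → 10.7%.

10.7%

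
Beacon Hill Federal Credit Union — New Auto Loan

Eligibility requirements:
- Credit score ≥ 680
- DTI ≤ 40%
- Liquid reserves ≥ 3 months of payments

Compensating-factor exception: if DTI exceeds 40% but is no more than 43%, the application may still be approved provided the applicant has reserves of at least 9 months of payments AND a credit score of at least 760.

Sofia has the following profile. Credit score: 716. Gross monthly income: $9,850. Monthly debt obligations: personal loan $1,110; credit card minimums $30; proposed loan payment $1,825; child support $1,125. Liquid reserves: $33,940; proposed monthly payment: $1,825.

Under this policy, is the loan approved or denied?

Credit score 716 ≥ 680 (meets base)
Total debts = (1,110 + 30 + 1,825 + 1,125) = 4,090. DTI: 4,090 ÷ 9,850 = 41.5%, over the 40% base limit.
Reserves = 33,940/1,825 = 18.6 months ≥ 3
DTI 41.5% is within the 40%–43% exception band; checking compensating factors.
Reserves 18.6 ≥ 9 months; credit score 716 < 760.
Compensating-factor requirement not fully met.

Denied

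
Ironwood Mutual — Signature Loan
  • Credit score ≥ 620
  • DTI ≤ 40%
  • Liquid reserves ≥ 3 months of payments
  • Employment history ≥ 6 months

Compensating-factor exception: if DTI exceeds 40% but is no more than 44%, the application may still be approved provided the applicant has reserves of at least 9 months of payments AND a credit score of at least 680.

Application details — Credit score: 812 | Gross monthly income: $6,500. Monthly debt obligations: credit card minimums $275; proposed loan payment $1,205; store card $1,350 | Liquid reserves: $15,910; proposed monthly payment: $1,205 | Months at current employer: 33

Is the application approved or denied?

Credit score 812 ≥ 620 (meets base)
Total debts = (275 + 1,205 + 1,350) = 2,830. DTI = 2,830/6,500 = 43.5% > 40% — standard DTI limit exceeded.
Reserves: 15,910 ÷ 1,205 = 13.2 months (meets 3-month minimum)
Employment 33 ≥ 6 months
DTI 43.5% is within the 40%–44% exception band; checking compensating factors.
Reserves 13.2 ≥ 9 months; credit score 812 ≥ 680.
Both override conditions satisfied; DTI exception granted.

Approved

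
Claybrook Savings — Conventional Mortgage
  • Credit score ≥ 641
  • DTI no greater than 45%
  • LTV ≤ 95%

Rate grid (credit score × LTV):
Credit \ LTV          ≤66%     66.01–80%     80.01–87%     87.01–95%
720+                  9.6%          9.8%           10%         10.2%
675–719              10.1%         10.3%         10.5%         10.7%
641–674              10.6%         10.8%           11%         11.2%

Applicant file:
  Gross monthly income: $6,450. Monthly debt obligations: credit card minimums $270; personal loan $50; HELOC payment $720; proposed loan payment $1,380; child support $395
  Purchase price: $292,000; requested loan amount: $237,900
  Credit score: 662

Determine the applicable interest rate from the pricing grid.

Credit score 662 ≥ 641; Total monthly debts = (270 + 50 + 720 + 1,380 + 395) = 2,815. Debt-to-income = 2,815/6,450 = 43.6% — meets 45% limit
Loan-to-value = 237,900/292,000 = 81.5% — pass (95% max)
Credit 662 → row 641–674; LTV 81.5% → column 80.01–87%. Grid cell → 11%.

11%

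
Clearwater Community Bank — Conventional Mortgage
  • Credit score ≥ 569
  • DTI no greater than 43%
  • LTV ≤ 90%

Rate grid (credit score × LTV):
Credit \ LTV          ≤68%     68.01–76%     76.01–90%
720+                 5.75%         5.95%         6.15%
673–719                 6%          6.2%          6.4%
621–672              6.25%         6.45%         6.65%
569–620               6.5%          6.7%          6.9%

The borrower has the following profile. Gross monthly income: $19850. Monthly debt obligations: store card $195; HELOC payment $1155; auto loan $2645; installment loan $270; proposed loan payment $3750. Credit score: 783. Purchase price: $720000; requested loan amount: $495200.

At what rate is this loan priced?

Credit score 783 ≥ 569; Total monthly debts = (195 + 1,155 + 2,645 + 270 + 3,750) = 8,015. DTI: 8,015 ÷ 19,850 = 40.4%, within the 43% cap
LTV = 495,200/720,000 = 68.8% ≤ 90%
Row: 783 falls in 720+. Column: 68.8% falls in 68.01–76%. Rate = 5.95%.

5.95%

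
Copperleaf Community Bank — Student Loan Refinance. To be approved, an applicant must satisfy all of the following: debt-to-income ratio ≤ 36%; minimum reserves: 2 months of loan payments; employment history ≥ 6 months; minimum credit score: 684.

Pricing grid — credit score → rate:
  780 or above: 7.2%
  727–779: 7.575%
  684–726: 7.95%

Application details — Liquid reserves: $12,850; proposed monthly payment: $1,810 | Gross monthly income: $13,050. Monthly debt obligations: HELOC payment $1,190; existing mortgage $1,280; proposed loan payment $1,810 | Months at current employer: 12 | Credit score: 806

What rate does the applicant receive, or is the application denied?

Approved at 7.2%

Credit score 806 ≥ 684 (meets minimum)
Liquid reserves cover 12,850/1,810 = 7.1 months — ≥ 2 required
Employment 12 ≥ 6 months
Total monthly debts = (1,190 + 1,280 + 1,810) = 4,280. DTI = 4,280/13,050 = 32.8% ≤ 36%
All requirements met. Score 806 falls in the 780 or above tier → 7.2%.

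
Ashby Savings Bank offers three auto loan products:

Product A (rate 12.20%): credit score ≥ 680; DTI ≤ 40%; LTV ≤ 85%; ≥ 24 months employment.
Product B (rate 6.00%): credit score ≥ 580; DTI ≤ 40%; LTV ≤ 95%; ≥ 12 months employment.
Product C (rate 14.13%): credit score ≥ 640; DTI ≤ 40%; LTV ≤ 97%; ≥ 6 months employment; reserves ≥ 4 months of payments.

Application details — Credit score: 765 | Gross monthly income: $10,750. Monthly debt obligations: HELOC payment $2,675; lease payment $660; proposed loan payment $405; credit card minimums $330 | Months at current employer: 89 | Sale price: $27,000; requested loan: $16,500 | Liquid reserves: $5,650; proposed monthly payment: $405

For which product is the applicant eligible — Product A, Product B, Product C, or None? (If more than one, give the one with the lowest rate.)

Total debts = (2,675 + 660 + 405 + 330) = 4,070; DTI = 4,070/10,750 = 37.9%.
LTV = 16,500/27,000 = 61.1%.
Reserves = 5,650/405 = 14.0 months.
Product A: score 765 ≥ 680; DTI 37.9% ≤ 40%; LTV 61.1% ≤ 85%; employment 89 ≥ 24 mo → qualifies.
Product B: score 765 ≥ 580; DTI 37.9% ≤ 40%; LTV 61.1% ≤ 95%; employment 89 ≥ 12 mo → qualifies.
Product C: score 765 ≥ 640; DTI 37.9% ≤ 40%; LTV 61.1% ≤ 97%; employment 89 ≥ 6 mo; reserves 14.0 ≥ 4 mo → qualifies.
Qualifying: Product A, Product B, Product C. Lowest rate is 6.00% → Product B.

Product B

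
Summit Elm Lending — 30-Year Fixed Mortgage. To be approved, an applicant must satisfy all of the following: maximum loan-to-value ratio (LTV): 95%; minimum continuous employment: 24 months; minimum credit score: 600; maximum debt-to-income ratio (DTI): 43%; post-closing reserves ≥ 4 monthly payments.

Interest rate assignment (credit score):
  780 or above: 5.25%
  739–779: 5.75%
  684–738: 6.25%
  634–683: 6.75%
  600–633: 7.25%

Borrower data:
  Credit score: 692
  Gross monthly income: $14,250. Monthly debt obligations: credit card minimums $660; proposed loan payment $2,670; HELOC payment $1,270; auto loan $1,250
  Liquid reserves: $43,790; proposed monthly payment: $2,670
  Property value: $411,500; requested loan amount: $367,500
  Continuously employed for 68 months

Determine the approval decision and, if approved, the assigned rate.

Approved at 6.25%

Credit score 692 ≥ 600 (meets minimum)
LTV = 367,500/411,500 = 89.3% ≤ 95%
Liquid reserves cover 43,790/2,670 = 16.4 months — ≥ 4 required
Total monthly debts = (660 + 2,670 + 1,270 + 1,250) = 5,850. DTI = 5,850/14,250 = 41.1% ≤ 43%
Employment 68 ≥ 24 months
All requirements met. Score 692 falls in the 684–738 tier → 6.25%.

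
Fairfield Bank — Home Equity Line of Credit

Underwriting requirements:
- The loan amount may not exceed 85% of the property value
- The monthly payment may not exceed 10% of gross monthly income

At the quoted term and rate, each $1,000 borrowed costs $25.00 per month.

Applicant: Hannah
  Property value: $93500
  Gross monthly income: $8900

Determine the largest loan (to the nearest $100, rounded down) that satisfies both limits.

$35,600

Payment cap: 10% × $8,900 = $890/month.
At $25.00 per $1,000, that supports 890/25.00 × 1,000 ≈ $35,600 → $35,600.
LTV cap: 85% × $93,500 = $79,475 → $79,400.
Binding constraint: payment-to-income.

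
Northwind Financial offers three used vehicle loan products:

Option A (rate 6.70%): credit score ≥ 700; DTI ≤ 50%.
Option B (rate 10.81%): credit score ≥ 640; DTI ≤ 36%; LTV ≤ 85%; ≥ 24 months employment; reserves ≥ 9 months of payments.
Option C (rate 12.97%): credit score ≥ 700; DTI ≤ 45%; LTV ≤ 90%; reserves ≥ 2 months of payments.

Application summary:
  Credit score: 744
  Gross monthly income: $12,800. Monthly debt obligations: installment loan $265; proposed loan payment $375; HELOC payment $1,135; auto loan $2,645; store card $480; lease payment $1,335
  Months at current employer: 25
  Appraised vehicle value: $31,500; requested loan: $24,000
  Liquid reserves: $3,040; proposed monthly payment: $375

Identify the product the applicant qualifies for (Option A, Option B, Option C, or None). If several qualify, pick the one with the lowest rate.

Total debts = (265 + 375 + 1,135 + 2,645 + 480 + 1,335) = 6,235; DTI = 6,235/12,800 = 48.7%.
LTV = 24,000/31,500 = 76.2%.
Reserves = 3,040/375 = 8.1 months.
Option A: score 744 ≥ 700; DTI 48.7% ≤ 50% → qualifies.
Option B: score 744 ≥ 640; DTI 48.7% > 36%; LTV 76.2% ≤ 85%; employment 25 ≥ 24 mo; reserves 8.1 < 9 mo → does not qualify.
Option C: score 744 ≥ 700; DTI 48.7% > 45%; LTV 76.2% ≤ 90%; reserves 8.1 ≥ 2 mo → does not qualify.

Option A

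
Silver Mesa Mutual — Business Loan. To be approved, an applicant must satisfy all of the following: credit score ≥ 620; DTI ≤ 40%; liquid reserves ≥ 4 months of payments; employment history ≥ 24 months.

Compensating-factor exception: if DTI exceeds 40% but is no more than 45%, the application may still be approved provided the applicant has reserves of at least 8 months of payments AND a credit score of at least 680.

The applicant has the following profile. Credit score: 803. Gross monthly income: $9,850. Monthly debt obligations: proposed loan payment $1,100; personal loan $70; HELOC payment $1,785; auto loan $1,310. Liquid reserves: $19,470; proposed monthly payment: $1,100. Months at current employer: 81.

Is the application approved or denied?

Credit score 803 ≥ 620 (meets base)
Total debts = (1,100 + 70 + 1,785 + 1,310) = 4,265. DTI = 4,265/9,850 = 43.3% > 40% — standard DTI limit exceeded.
Reserves: 19,470 ÷ 1,100 = 17.7 months (meets 4-month minimum)
Employment 81 ≥ 24 months
43.3% falls in the override range (40%–45%), so the compensating-factor test applies.
Override check — reserves: 17.7 mo (ok); score: 803 (ok).
Both override conditions satisfied; DTI exception granted.

Approved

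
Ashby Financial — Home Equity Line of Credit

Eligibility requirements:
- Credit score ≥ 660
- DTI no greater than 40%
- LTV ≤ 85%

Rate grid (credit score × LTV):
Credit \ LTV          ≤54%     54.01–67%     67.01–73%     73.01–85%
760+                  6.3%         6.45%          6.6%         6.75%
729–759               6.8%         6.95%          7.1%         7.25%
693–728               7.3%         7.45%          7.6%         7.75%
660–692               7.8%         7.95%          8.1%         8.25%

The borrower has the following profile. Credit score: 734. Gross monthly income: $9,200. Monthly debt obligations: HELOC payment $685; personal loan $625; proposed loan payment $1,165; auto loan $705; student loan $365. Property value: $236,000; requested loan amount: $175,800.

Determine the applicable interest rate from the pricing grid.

Credit score 734 ≥ 660; Total monthly debts = (685 + 625 + 1,165 + 705 + 365) = 3,545. Debt-to-income = 3,545/9,200 = 38.5% — meets 40% limit
LTV = 175,800/236,000 = 74.5% ≤ 85%
Row: 734 falls in 729–759. Column: 74.5% falls in 73.01–85%. Rate = 7.25%.

7.25%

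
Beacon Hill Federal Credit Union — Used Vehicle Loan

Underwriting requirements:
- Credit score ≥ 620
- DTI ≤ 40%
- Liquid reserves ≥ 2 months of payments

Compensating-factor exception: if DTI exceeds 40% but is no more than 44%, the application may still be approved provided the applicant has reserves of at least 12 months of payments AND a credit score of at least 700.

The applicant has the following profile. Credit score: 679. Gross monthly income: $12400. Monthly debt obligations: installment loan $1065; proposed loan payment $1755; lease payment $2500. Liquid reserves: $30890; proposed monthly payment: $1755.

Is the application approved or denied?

Denied

Credit score 679 ≥ 620 (meets base)
Total debts = (1,065 + 1,755 + 2,500) = 5,320. DTI: 5,320 ÷ 12,400 = 42.9%, over the 40% base limit.
Liquid reserves cover 30,890/1,755 = 17.6 months — ≥ 2 required
42.9% falls in the override range (40%–44%), so the compensating-factor test applies.
Reserves 17.6 ≥ 12 months; credit score 679 < 700.
Override conditions not both satisfied; exception does not apply.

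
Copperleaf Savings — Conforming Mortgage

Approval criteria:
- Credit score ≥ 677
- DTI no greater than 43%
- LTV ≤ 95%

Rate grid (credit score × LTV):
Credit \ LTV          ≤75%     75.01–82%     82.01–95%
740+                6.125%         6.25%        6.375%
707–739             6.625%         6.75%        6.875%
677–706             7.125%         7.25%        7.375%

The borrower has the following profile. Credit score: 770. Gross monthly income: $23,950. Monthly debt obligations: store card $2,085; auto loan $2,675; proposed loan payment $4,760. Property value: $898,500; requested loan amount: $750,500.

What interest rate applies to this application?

Credit score 770 ≥ 677; Total monthly debts = (2,085 + 2,675 + 4,760) = 9,520. Debt-to-income = 9,520/23,950 = 39.7% — meets 43% limit
LTV = 750,500/898,500 = 83.5% ≤ 95%
Score 770 is in the 740+ band; LTV 83.5% is in the 82.01–95% band → 6.375%.

6.375%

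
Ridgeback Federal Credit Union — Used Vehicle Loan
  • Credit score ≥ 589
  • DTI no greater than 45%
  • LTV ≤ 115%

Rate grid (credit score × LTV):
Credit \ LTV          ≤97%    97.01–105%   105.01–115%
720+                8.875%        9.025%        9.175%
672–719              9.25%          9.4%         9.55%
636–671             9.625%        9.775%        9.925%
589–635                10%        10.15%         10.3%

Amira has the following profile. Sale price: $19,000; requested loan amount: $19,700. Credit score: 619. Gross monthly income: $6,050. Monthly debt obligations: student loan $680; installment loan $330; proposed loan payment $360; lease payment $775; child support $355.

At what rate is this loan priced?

10.15%

Credit score 619 ≥ 589; Total monthly debts = (680 + 330 + 360 + 775 + 355) = 2,500. DTI: 2,500 ÷ 6,050 = 41.3%, within the 45% cap
LTV: 19,700 ÷ 19,000 = 103.7%, within 115% cap
Credit 619 → row 589–635; LTV 103.7% → column 97.01–105%. Grid cell → 10.15%.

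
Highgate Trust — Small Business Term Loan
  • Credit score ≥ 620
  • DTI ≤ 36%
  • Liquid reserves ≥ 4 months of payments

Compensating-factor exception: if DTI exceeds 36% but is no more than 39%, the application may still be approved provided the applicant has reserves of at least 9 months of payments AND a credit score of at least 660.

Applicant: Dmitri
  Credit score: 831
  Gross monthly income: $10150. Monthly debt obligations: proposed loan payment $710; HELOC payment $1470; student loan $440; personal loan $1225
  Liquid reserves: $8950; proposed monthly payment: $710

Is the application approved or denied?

Approved

Credit score 831 ≥ 620 (meets base)
Total debts = (710 + 1,470 + 440 + 1,225) = 3,845. DTI = 3,845/10,150 = 37.9% > 36% — standard DTI limit exceeded.
Reserves: 8,950 ÷ 710 = 12.6 months (meets 4-month minimum)
37.9% falls in the override range (36%–39%), so the compensating-factor test applies.
Reserves 12.6 ≥ 9 months; credit score 831 ≥ 660.
Both compensating conditions met → exception applies.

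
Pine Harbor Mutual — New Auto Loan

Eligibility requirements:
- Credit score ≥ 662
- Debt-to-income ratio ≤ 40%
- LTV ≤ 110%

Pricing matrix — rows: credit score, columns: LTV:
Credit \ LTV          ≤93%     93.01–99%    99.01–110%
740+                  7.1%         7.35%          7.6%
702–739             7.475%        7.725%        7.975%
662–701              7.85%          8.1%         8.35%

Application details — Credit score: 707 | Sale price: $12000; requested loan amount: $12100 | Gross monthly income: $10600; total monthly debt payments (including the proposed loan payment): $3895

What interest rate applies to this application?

Credit score 707 ≥ 662; DTI: 3,895 ÷ 10,600 = 36.7%, within the 40% cap
Loan-to-value = 12,100/12,000 = 100.8% — pass (110% max)
Credit 707 → row 702–739; LTV 100.8% → column 99.01–110%. Grid cell → 7.975%.

7.975%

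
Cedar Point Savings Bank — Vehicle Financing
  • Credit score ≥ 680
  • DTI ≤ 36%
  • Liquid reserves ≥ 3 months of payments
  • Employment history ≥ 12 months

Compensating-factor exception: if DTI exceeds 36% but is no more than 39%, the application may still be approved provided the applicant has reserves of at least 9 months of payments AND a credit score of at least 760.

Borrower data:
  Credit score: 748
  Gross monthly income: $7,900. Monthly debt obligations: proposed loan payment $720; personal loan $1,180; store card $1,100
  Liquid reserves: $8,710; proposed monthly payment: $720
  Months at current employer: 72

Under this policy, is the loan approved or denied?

Credit score 748 ≥ 680 (meets base)
Total debts = (720 + 1,180 + 1,100) = 3,000. DTI = 3,000/7,900 = 38% > 36% — standard DTI limit exceeded.
Reserves = 8,710/720 = 12.1 months ≥ 3
Employment 72 ≥ 12 months
DTI 38% is within the 36%–39% exception band; checking compensating factors.
Override check — reserves: 12.1 mo (ok); score: 748 (below 760).
Compensating-factor requirement not fully met.

Denied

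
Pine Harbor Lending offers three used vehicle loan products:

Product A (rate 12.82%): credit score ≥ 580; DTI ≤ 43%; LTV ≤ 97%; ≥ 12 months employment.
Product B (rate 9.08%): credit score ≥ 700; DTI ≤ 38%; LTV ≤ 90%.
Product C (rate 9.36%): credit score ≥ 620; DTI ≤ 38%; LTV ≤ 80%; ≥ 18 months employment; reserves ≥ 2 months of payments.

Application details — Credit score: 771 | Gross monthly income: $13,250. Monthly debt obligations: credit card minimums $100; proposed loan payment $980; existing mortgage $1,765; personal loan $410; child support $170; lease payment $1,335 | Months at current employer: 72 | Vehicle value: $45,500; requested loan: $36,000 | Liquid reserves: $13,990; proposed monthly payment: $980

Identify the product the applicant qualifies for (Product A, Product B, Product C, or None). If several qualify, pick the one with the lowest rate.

Total debts = (100 + 980 + 1,765 + 410 + 170 + 1,335) = 4,760; DTI = 4,760/13,250 = 35.9%.
LTV = 36,000/45,500 = 79.1%.
Reserves = 13,990/980 = 14.3 months.
Product A: score 771 ≥ 580; DTI 35.9% ≤ 43%; LTV 79.1% ≤ 97%; employment 72 ≥ 12 mo → qualifies.
Product B: score 771 ≥ 700; DTI 35.9% ≤ 38%; LTV 79.1% ≤ 90% → qualifies.
Product C: score 771 ≥ 620; DTI 35.9% ≤ 38%; LTV 79.1% ≤ 80%; employment 72 ≥ 18 mo; reserves 14.3 ≥ 2 mo → qualifies.
Qualifying: Product A, Product B, Product C. Lowest rate is 9.08% → Product B.

Product B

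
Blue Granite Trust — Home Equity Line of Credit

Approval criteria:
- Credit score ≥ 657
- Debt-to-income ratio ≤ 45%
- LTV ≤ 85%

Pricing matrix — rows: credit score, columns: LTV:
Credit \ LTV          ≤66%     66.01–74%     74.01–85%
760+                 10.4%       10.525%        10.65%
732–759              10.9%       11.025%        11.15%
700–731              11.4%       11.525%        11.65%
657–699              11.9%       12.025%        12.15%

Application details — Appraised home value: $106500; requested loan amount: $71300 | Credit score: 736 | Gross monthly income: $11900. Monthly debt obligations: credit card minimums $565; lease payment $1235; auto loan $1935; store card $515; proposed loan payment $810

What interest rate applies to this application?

11.025%

Credit score 736 ≥ 657; Total monthly debts = (565 + 1,235 + 1,935 + 515 + 810) = 5,060. Debt-to-income = 5,060/11,900 = 42.5% — meets 45% limit
LTV = 71,300/106,500 = 66.9% ≤ 85%
Credit 736 → row 732–759; LTV 66.9% → column 66.01–74%. Grid cell → 11.025%.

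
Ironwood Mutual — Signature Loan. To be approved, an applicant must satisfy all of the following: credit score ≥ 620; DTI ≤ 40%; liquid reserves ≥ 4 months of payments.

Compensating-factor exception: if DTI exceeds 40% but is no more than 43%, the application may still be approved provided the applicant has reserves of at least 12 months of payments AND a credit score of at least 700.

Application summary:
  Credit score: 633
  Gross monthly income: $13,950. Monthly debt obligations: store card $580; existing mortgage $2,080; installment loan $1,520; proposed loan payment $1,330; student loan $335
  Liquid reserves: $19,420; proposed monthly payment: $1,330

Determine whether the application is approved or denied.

Credit score 633 ≥ 620 (meets base)
Total debts = (580 + 2,080 + 1,520 + 1,330 + 335) = 5,845. DTI: 5,845 ÷ 13,950 = 41.9%, over the 40% base limit.
Reserves: 19,420 ÷ 1,330 = 14.6 months (meets 4-month minimum)
DTI 41.9% is within the 40%–43% exception band; checking compensating factors.
Reserves 14.6 ≥ 12 months; credit score 633 < 700.
Compensating-factor requirement not fully met.

Denied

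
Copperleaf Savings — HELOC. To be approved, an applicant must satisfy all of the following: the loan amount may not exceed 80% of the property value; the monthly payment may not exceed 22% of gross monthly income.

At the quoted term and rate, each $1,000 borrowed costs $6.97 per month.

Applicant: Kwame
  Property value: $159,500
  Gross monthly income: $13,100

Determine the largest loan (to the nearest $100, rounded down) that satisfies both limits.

$127,600

Payment cap: 22% × $13,100 = $2,882/month.
At $6.97 per $1,000, that supports 2,882/6.97 × 1,000 ≈ $413,486 → $413,400.
LTV cap: 80% × $159,500 = $127,600 → $127,600.
Binding constraint: loan-to-value.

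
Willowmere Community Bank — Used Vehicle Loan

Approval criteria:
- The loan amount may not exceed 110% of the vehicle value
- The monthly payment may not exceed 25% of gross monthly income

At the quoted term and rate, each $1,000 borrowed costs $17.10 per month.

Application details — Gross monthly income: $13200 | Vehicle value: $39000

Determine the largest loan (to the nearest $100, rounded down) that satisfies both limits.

Payment cap: 25% × $13,200 = $3,300/month.
At $17.10 per $1,000, that supports 3,300/17.10 × 1,000 ≈ $192,982 → $192,900.
LTV cap: 110% × $39,000 = $42,900 → $42,900.
Binding constraint: loan-to-value.

$42,900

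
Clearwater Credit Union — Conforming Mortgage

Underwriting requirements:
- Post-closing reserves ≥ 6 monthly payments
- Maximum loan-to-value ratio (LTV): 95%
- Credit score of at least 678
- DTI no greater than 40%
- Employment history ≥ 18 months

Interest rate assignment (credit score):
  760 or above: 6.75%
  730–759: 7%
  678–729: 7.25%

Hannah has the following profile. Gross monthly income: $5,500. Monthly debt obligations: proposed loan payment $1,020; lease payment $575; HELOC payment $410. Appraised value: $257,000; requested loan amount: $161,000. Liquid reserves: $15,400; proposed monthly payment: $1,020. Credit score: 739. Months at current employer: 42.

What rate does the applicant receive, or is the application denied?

Credit score 739 ≥ 678 (meets minimum)
Reserves = 15,400/1,020 = 15.1 months ≥ 6
Total monthly debts = (1,020 + 575 + 410) = 2,005. DTI = 2,005/5,500 = 36.5% ≤ 40%
LTV = 161,000/257,000 = 62.6% ≤ 95%
Employment 42 ≥ 18 months
All requirements met. Score 739 falls in the 730–759 tier → 7%.

Approved at 7%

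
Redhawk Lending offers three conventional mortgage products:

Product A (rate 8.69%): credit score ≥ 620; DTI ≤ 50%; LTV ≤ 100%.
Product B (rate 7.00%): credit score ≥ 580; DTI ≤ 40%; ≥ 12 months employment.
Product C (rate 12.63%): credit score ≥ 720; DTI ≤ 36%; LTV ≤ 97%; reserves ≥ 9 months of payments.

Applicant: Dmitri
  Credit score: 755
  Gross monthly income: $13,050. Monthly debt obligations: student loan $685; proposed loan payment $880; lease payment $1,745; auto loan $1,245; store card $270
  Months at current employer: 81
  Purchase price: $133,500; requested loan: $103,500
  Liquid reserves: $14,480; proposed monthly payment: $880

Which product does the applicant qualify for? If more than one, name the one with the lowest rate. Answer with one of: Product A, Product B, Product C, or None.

Total debts = (685 + 880 + 1,745 + 1,245 + 270) = 4,825; DTI = 4,825/13,050 = 37%.
LTV = 103,500/133,500 = 77.5%.
Reserves = 14,480/880 = 16.5 months.
Product A: score 755 ≥ 620; DTI 37% ≤ 50%; LTV 77.5% ≤ 100% → qualifies.
Product B: score 755 ≥ 580; DTI 37% ≤ 40%; employment 81 ≥ 12 mo → qualifies.
Product C: score 755 ≥ 720; DTI 37% > 36%; LTV 77.5% ≤ 97%; reserves 16.5 ≥ 9 mo → does not qualify.
Qualifying: Product A, Product B. Lowest rate is 7.00% → Product B.

Product B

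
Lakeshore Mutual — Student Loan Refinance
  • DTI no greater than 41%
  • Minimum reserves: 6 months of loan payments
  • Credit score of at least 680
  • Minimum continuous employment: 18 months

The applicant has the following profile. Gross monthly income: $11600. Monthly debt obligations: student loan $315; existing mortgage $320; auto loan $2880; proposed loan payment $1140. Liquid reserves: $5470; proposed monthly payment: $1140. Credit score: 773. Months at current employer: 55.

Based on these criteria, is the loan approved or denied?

Total monthly debts = (315 + 320 + 2,880 + 1,140) = 4,655. Debt-to-income = 4,655/11,600 = 40.1% — meets 41% limit
Reserves = 5,470/1,140 = 4.8 months < 6
Credit score 773 ≥ 680 (meets)
Employment 55 ≥ 18 months
Fails on reserves.

Denied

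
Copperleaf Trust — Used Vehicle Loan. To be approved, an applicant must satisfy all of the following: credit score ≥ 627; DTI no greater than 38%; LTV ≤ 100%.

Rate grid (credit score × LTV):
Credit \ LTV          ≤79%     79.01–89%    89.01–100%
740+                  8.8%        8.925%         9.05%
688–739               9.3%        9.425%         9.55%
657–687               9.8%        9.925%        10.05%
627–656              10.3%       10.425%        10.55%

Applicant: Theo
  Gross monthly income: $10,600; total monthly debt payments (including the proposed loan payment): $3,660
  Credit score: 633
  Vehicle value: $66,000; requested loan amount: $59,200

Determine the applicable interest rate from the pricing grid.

Credit score 633 ≥ 627; DTI = 3,660/10,600 = 34.5% ≤ 38%
Loan-to-value = 59,200/66,000 = 89.7% — pass (100% max)
Row: 633 falls in 627–656. Column: 89.7% falls in 89.01–100%. Rate = 10.55%.

10.55%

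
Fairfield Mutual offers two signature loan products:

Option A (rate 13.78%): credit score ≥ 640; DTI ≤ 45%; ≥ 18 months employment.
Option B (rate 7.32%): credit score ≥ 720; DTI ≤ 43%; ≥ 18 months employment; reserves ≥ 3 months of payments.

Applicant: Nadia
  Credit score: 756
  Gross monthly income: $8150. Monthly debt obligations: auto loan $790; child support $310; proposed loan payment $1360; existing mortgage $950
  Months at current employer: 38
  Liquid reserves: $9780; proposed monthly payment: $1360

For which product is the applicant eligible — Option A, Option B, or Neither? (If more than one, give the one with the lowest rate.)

Total debts = (790 + 310 + 1,360 + 950) = 3,410; DTI = 3,410/8,150 = 41.8%.
Reserves = 9,780/1,360 = 7.2 months.
Option A: score 756 ≥ 640; DTI 41.8% ≤ 45%; employment 38 ≥ 18 mo → qualifies.
Option B: score 756 ≥ 720; DTI 41.8% ≤ 43%; employment 38 ≥ 18 mo; reserves 7.2 ≥ 3 mo → qualifies.
Qualifying: Option A, Option B. Lowest rate is 7.32% → Option B.

Option B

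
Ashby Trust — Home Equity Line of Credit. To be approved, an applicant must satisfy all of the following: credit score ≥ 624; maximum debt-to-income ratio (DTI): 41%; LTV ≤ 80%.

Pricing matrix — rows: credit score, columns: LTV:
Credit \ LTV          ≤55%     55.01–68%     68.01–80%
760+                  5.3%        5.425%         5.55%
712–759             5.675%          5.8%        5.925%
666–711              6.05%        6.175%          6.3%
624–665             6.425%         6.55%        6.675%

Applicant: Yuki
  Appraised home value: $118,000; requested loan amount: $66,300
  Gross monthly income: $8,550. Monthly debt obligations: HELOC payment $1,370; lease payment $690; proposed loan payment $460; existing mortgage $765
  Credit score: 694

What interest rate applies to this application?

Credit score 694 ≥ 624; Total monthly debts = (1,370 + 690 + 460 + 765) = 3,285. Debt-to-income = 3,285/8,550 = 38.4% — meets 41% limit
Loan-to-value = 66,300/118,000 = 56.2% — pass (80% max)
Row: 694 falls in 666–711. Column: 56.2% falls in 55.01–68%. Rate = 6.175%.

6.175%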